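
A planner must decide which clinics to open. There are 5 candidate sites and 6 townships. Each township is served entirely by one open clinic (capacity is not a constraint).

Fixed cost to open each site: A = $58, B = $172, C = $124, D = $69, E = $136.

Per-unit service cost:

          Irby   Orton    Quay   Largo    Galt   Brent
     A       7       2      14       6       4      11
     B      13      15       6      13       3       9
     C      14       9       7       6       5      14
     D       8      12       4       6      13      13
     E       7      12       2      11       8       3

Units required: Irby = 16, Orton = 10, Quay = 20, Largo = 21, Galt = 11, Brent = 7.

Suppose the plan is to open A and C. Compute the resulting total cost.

Each township is assigned to its cheapest site among the open ones.
{A, C}: Irby→A 7·16=112, Orton→A 2·10=20, Quay→C 7·20=140, Largo→A 6·21=126, Galt→A 4·11=44, Brent→A 11·7=77. Service 519; fixed 182; total 701.

Total cost: 701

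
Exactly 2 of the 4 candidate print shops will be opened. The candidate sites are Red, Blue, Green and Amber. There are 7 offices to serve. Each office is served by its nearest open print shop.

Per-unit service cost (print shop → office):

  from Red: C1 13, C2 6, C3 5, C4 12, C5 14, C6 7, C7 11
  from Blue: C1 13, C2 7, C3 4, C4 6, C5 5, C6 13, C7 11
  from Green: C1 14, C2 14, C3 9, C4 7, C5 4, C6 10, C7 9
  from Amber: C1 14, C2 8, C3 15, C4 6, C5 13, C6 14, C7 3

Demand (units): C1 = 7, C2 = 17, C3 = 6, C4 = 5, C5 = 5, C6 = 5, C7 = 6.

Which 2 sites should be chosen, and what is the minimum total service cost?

With exactly 2 open, each office uses its cheapest among the chosen.
{Red, Green}: C1→Red 13·7=91, C2→Red 6·17=102, C3→Red 5·6=30, C4→Green 7·5=35, C5→Green 4·5=20, C6→Red 7·5=35, C7→Green 9·6=54. Service cost 367.
{Red, Amber}: service cost 371
{Blue, Amber}: service cost 372
Among all 6 size-2 choices, {Red, Green} is lowest.

Choose Red and Green; total service cost 367.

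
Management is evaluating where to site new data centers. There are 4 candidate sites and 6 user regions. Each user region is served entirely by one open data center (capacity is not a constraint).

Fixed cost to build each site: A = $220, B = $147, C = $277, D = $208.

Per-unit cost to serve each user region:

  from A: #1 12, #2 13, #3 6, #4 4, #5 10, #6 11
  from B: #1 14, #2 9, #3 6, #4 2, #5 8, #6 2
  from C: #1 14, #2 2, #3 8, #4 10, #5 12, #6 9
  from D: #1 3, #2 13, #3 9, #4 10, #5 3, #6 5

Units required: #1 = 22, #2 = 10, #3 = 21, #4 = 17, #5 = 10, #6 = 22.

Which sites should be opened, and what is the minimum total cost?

For any fixed open set, each user region goes to its cheapest open site; total = fixed + service.
{B, D}: #1→D 3·22=66, #2→B 9·10=90, #3→B 6·21=126, #4→B 2·17=34, #5→D 3·10=30, #6→B 2·22=44. Service 390; fixed 355; total 745.
{B}: service 682 + fixed 147 = 829
{D}: service 695 + fixed 208 = 903
{A, B, C, D}: #1→D 3·22=66, #2→C 2·10=20, #3→A 6·21=126, #4→B 2·17=34, #5→D 3·10=30, #6→B 2·22=44. Service 320; fixed 852; total 1172.
No other subset beats 745.

Open B and D; minimum total cost 745.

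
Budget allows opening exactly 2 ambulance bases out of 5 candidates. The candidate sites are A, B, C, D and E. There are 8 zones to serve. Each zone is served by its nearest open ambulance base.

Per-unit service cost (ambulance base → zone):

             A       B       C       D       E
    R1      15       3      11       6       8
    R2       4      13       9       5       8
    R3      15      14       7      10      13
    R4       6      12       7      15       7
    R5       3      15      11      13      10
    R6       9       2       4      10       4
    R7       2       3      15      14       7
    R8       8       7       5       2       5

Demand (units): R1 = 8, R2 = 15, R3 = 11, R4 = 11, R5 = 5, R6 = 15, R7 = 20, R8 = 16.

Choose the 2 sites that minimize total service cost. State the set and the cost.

With exactly 2 open, each zone uses its cheapest among the chosen.
{A, C}: R1→C 11·8=88, R2→A 4·15=60, R3→C 7·11=77, R4→A 6·11=66, R5→A 3·5=15, R6→C 4·15=60, R7→A 2·20=40, R8→C 5·16=80. Service cost 486.
{A, B}: service cost 501
{A, D}: service cost 506
Among all 10 size-2 choices, {A, C} is lowest.

Choose A and C; total service cost 486.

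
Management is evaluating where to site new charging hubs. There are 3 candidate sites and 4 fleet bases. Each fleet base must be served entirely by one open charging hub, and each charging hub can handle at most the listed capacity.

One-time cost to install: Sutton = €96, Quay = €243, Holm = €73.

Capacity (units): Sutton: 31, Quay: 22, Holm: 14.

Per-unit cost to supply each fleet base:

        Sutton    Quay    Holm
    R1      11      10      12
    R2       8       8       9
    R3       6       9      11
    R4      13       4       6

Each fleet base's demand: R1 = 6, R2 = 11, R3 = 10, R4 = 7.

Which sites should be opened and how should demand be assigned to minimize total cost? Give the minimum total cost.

Minimum total cost: 425

Open {Sutton, Holm}: R1→Sutton 11·6=66, R2→Sutton 8·11=88, R3→Sutton 6·10=60, R4→Holm 6·7=42.
Loads: Sutton carries 27/31, Holm carries 7/14. Service 256; fixed 169; total 425.
Next best feasible plan costs 431.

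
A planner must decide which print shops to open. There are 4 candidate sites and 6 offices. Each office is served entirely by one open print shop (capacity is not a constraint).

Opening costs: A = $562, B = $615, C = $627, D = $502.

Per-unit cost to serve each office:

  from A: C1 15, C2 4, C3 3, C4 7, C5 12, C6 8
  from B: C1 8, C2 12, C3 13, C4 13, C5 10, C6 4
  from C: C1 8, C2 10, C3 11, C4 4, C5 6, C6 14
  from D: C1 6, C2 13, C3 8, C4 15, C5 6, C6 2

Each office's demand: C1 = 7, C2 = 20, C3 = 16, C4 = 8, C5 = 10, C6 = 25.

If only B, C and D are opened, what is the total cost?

Each office is assigned to its cheapest site among the open ones.
{B, C, D}: C1→D 6·7=42, C2→C 10·20=200, C3→D 8·16=128, C4→C 4·8=32, C5→C 6·10=60, C6→D 2·25=50. Service 512; fixed 1744; total 2256.

Total cost: 2256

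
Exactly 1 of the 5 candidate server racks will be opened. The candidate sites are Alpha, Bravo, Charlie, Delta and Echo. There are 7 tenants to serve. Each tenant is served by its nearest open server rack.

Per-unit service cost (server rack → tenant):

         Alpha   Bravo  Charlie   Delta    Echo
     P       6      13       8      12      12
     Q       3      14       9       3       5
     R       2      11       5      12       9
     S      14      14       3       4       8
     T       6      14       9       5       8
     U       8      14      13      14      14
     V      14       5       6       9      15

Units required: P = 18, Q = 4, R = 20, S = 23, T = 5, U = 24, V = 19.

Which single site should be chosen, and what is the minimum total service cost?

With exactly 1 open, each tenant uses its cheapest among the chosen.
{Charlie}: P→Charlie 8·18=144, Q→Charlie 9·4=36, R→Charlie 5·20=100, S→Charlie 3·23=69, T→Charlie 9·5=45, U→Charlie 13·24=312, V→Charlie 6·19=114. Service cost 820.
{Alpha}: service cost 970
{Delta}: service cost 1092
Among all 5 size-1 choices, {Charlie} is lowest.

Choose Charlie only; total service cost 820.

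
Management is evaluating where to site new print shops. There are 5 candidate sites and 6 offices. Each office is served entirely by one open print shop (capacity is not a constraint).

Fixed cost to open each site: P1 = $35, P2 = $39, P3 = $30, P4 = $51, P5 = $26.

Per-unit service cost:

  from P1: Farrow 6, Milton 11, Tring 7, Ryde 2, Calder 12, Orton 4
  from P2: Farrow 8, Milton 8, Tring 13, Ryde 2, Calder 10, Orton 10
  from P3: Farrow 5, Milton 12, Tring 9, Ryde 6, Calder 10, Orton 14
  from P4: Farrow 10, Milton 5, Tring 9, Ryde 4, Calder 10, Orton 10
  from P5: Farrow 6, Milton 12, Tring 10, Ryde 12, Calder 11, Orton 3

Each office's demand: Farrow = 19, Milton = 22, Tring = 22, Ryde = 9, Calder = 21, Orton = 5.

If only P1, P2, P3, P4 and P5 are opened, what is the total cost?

Total cost: 783

Each office is assigned to its cheapest site among the open ones.
{P1, P2, P3, P4, P5}: Farrow→P3 5·19=95, Milton→P4 5·22=110, Tring→P1 7·22=154, Ryde→P1 2·9=18, Calder→P2 10·21=210, Orton→P5 3·5=15. Service 602; fixed 181; total 783.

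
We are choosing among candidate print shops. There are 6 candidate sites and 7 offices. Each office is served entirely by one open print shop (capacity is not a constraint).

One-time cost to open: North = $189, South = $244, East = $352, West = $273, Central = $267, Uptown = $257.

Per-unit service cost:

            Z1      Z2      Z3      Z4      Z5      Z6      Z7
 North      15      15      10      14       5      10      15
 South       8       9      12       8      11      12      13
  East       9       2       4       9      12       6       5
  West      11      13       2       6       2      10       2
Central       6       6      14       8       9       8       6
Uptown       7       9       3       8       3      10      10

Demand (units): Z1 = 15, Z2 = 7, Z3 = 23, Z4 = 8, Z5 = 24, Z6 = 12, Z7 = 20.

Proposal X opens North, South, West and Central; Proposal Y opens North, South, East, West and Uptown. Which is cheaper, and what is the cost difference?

Proposal X: {North, South, West, Central}: Z1→Central 6·15=90, Z2→Central 6·7=42, Z3→West 2·23=46, Z4→West 6·8=48, Z5→West 2·24=48, Z6→Central 8·12=96, Z7→West 2·20=40. Service 410; fixed 973; total 1383.
Proposal Y: {North, South, East, West, Uptown}: Z1→Uptown 7·15=105, Z2→East 2·7=14, Z3→West 2·23=46, Z4→West 6·8=48, Z5→West 2·24=48, Z6→East 6·12=72, Z7→West 2·20=40. Service 373; fixed 1315; total 1688.
Difference: |1383 − 1688| = 305.

Proposal X is cheaper by 305.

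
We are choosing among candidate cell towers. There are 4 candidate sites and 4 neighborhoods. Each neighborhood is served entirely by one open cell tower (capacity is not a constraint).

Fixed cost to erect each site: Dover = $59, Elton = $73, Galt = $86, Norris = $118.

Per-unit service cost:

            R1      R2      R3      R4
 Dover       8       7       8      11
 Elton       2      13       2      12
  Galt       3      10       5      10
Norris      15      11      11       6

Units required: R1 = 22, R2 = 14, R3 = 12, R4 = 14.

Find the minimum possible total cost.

Minimum total cost: 452

For any fixed open set, each neighborhood goes to its cheapest open site; total = fixed + service.
{Dover, Elton}: R1→Elton 2·22=44, R2→Dover 7·14=98, R3→Elton 2·12=24, R4→Dover 11·14=154. Service 320; fixed 132; total 452.
{Elton}: R1→Elton 2·22=44, R2→Elton 13·14=182, R3→Elton 2·12=24, R4→Elton 12·14=168. Service 418; fixed 73; total 491.
{Galt}: service 406 + fixed 86 = 492
{Dover, Elton, Galt, Norris}: service 250 + fixed 336 = 586
No other subset beats 452.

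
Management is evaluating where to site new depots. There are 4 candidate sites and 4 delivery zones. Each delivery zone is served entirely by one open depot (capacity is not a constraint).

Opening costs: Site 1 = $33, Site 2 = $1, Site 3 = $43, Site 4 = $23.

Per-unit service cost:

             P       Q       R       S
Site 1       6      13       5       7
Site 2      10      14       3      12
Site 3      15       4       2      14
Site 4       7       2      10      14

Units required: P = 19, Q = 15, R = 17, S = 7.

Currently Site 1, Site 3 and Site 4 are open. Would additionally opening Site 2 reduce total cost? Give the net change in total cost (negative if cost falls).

Current service cost with {Site 1, Site 3, Site 4}: 227.
Adding Site 2: each delivery zone re-picks its cheapest; new service cost 227, saving 0.
Extra fixed cost: 1. Net change = 1 − 0 = 1.
(Totals: 326 → 327.)

No — net change +1 (cost rises by 1).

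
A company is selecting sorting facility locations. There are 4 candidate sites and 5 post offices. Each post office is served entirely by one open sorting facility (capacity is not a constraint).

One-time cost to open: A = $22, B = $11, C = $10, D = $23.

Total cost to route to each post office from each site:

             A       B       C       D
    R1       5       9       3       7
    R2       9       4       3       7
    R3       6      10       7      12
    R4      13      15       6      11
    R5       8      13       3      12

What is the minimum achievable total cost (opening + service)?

For any fixed open set, each post office goes to its cheapest open site; total = fixed + service.
{C}: R1→C 3, R2→C 3, R3→C 7, R4→C 6, R5→C 3. Service 22; fixed 10; total 32.
{B, C}: R1→C 3, R2→C 3, R3→C 7, R4→C 6, R5→C 3. Service 22; fixed 21; total 43.
{A, C}: service 21 + fixed 32 = 53
{A, B, C, D}: R1→C 3, R2→C 3, R3→A 6, R4→C 6, R5→C 3. Service 21; fixed 66; total 87.
No other subset beats 32.

Minimum total cost: 32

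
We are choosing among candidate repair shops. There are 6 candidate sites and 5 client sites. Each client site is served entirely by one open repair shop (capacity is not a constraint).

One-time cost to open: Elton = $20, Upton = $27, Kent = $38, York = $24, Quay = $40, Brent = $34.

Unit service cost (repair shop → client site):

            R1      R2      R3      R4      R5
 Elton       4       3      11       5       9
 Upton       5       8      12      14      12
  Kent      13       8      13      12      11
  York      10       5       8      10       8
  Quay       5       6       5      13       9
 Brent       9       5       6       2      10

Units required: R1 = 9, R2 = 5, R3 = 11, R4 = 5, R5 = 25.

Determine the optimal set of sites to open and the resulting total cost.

For any fixed open set, each client site goes to its cheapest open site; total = fixed + service.
{Elton, York, Brent}: R1→Elton 4·9=36, R2→Elton 3·5=15, R3→Brent 6·11=66, R4→Brent 2·5=10, R5→York 8·25=200. Service 327; fixed 78; total 405.
{Elton, Brent}: R1→Elton 4·9=36, R2→Elton 3·5=15, R3→Brent 6·11=66, R4→Brent 2·5=10, R5→Elton 9·25=225. Service 352; fixed 54; total 406.
{Elton, York}: service 364 + fixed 44 = 408
{Elton, Upton, Kent, York, Quay, Brent}: service 316 + fixed 183 = 499
No other subset beats 405.

Open Elton, York and Brent; minimum total cost 405.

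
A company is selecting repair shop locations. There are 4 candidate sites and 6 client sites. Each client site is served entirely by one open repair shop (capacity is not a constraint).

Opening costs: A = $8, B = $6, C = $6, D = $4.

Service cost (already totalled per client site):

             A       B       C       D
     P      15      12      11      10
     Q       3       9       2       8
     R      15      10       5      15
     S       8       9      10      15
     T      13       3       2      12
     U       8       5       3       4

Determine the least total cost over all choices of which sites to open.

For any fixed open set, each client site goes to its cheapest open site; total = fixed + service.
{C}: P→C 11, Q→C 2, R→C 5, S→C 10, T→C 2, U→C 3. Service 33; fixed 6; total 39.
{C, D}: service 32 + fixed 10 = 42
{B, C}: P→C 11, Q→C 2, R→C 5, S→B 9, T→C 2, U→C 3. Service 32; fixed 12; total 44.
{A, B, C, D}: service 30 + fixed 24 = 54
No other subset beats 39.

Minimum total cost: 39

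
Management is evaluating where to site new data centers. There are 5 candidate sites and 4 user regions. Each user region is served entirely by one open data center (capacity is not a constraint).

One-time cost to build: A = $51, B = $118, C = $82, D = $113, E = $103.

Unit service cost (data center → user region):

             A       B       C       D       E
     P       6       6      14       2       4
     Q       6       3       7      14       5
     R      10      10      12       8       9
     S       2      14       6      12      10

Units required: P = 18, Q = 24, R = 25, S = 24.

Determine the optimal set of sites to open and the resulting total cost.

For any fixed open set, each user region goes to its cheapest open site; total = fixed + service.
{A, D}: P→D 2·18=36, Q→A 6·24=144, R→D 8·25=200, S→A 2·24=48. Service 428; fixed 164; total 592.
{A}: service 550 + fixed 51 = 601
{A, E}: service 465 + fixed 154 = 619
{A, B, C, D, E}: service 356 + fixed 467 = 823
No other subset beats 592.

Open A and D; minimum total cost 592.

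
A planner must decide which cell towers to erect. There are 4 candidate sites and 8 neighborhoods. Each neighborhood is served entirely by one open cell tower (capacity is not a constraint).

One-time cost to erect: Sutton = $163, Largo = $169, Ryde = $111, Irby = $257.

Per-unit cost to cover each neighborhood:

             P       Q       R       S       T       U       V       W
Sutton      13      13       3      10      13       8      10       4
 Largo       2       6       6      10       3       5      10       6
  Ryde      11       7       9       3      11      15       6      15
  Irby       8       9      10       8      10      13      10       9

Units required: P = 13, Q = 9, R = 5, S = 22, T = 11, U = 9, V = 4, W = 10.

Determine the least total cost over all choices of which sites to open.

Minimum total cost: 618

For any fixed open set, each neighborhood goes to its cheapest open site; total = fixed + service.
{Largo, Ryde}: P→Largo 2·13=26, Q→Largo 6·9=54, R→Largo 6·5=30, S→Ryde 3·22=66, T→Largo 3·11=33, U→Largo 5·9=45, V→Ryde 6·4=24, W→Largo 6·10=60. Service 338; fixed 280; total 618.
{Largo}: service 508 + fixed 169 = 677
{Sutton, Largo, Ryde}: service 303 + fixed 443 = 746
{Sutton, Largo, Ryde, Irby}: service 303 + fixed 700 = 1003
No other subset beats 618.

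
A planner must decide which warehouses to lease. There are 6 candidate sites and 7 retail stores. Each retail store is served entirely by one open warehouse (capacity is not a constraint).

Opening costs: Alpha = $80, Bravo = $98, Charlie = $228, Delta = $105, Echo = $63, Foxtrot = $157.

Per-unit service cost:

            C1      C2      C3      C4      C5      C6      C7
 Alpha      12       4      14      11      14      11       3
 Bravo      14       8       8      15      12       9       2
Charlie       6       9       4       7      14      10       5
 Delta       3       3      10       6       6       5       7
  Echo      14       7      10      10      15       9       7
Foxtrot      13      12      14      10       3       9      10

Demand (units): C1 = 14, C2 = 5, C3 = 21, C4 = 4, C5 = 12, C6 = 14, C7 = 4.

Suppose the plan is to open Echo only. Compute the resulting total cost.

Total cost: 878

Each retail store is assigned to its cheapest site among the open ones.
{Echo}: C1→Echo 14·14=196, C2→Echo 7·5=35, C3→Echo 10·21=210, C4→Echo 10·4=40, C5→Echo 15·12=180, C6→Echo 9·14=126, C7→Echo 7·4=28. Service 815; fixed 63; total 878.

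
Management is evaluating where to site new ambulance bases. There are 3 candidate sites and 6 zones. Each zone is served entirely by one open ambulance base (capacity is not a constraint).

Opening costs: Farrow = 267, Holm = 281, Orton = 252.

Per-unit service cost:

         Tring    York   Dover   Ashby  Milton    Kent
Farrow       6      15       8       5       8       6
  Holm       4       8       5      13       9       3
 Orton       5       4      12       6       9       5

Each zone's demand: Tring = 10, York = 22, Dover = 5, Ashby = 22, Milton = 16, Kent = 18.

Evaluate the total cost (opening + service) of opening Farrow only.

Total cost: 1043

Each zone is assigned to its cheapest site among the open ones.
{Farrow}: Tring→Farrow 6·10=60, York→Farrow 15·22=330, Dover→Farrow 8·5=40, Ashby→Farrow 5·22=110, Milton→Farrow 8·16=128, Kent→Farrow 6·18=108. Service 776; fixed 267; total 1043.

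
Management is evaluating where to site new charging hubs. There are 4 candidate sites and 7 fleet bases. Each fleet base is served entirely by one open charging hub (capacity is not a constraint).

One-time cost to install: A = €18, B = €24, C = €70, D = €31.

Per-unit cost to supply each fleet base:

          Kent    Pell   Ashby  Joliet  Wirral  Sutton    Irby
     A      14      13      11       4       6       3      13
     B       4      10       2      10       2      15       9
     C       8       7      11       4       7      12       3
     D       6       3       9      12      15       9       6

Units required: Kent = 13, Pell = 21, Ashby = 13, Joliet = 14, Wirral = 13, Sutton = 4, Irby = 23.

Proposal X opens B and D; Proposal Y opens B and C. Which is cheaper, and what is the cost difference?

Proposal Y is cheaper by 18.

Proposal X: {B, D}: Kent→B 4·13=52, Pell→D 3·21=63, Ashby→B 2·13=26, Joliet→B 10·14=140, Wirral→B 2·13=26, Sutton→D 9·4=36, Irby→D 6·23=138. Service 481; fixed 55; total 536.
Proposal Y: {B, C}: Kent→B 4·13=52, Pell→C 7·21=147, Ashby→B 2·13=26, Joliet→C 4·14=56, Wirral→B 2·13=26, Sutton→C 12·4=48, Irby→C 3·23=69. Service 424; fixed 94; total 518.
Difference: |536 − 518| = 18.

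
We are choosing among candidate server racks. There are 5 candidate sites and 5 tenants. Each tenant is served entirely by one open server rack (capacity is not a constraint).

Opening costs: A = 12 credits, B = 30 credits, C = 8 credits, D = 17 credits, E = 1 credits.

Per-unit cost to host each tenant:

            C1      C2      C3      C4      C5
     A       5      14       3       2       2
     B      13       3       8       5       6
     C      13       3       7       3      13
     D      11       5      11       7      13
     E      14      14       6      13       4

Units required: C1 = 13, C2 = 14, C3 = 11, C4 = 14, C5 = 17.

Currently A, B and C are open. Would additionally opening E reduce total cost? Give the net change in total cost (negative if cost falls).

No — net change +1 (cost rises by 1).

Current service cost with {A, B, C}: 202.
Adding E: each tenant re-picks its cheapest; new service cost 202, saving 0.
Extra fixed cost: 1. Net change = 1 − 0 = 1.
(Totals: 252 → 253.)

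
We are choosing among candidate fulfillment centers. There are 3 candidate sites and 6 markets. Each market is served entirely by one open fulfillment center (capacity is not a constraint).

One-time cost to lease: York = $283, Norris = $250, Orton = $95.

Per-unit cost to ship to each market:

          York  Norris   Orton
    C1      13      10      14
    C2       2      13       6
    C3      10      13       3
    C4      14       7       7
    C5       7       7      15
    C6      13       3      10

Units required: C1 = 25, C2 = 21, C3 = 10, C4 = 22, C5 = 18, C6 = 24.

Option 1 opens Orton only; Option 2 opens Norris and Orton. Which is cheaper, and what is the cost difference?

Option 2 is cheaper by 162.

Option 1: {Orton}: C1→Orton 14·25=350, C2→Orton 6·21=126, C3→Orton 3·10=30, C4→Orton 7·22=154, C5→Orton 15·18=270, C6→Orton 10·24=240. Service 1170; fixed 95; total 1265.
Option 2: {Norris, Orton}: C1→Norris 10·25=250, C2→Orton 6·21=126, C3→Orton 3·10=30, C4→Norris 7·22=154, C5→Norris 7·18=126, C6→Norris 3·24=72. Service 758; fixed 345; total 1103.
Difference: |1265 − 1103| = 162.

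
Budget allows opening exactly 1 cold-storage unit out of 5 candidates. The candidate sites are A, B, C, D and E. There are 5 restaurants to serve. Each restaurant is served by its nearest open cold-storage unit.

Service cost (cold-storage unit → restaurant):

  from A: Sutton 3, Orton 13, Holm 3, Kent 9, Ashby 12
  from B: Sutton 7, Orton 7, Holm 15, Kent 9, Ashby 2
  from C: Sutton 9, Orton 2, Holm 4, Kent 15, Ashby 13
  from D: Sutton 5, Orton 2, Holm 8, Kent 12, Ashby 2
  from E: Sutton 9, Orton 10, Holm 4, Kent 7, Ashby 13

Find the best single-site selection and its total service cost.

Choose D only; total service cost 29.

With exactly 1 open, each restaurant uses its cheapest among the chosen.
{D}: Sutton→D 5, Orton→D 2, Holm→D 8, Kent→D 12, Ashby→D 2. Service cost 29.
{A}: service cost 40
{B}: service cost 40
Among all 5 size-1 choices, {D} is lowest.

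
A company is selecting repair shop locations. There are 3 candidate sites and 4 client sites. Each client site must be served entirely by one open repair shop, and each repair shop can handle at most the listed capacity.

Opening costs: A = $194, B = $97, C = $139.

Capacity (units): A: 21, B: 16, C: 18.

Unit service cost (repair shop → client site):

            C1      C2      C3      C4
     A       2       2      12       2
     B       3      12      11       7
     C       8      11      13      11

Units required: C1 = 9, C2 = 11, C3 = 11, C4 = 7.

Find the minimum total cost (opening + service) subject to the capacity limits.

Open {A, C}: C1→A 2·9=18, C2→A 2·11=22, C3→C 13·11=143, C4→C 11·7=77.
Loads: A carries 20/21, C carries 18/18. Service 260; fixed 333; total 593.
Next best feasible plan costs 636.

Minimum total cost: 593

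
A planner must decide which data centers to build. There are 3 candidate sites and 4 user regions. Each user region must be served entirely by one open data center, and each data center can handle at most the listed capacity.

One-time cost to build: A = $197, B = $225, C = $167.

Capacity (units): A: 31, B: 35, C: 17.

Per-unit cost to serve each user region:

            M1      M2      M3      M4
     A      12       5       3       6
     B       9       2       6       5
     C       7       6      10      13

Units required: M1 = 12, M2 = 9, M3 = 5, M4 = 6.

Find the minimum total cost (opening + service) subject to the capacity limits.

Minimum total cost: 411

Open {B}: M1→B 9·12=108, M2→B 2·9=18, M3→B 6·5=30, M4→B 5·6=30.
Loads: B carries 32/35. Service 186; fixed 225; total 411.
Next best feasible plan costs 544.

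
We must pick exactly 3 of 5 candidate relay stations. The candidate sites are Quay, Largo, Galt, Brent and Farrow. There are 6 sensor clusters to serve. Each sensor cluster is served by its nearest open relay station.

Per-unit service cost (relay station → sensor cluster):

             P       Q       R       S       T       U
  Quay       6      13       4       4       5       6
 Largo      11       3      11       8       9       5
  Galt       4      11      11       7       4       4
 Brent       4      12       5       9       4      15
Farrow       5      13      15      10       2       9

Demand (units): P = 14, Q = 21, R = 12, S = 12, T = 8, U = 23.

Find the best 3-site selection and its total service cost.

With exactly 3 open, each sensor cluster uses its cheapest among the chosen.
{Quay, Largo, Galt}: P→Galt 4·14=56, Q→Largo 3·21=63, R→Quay 4·12=48, S→Quay 4·12=48, T→Galt 4·8=32, U→Galt 4·23=92. Service cost 339.
{Quay, Largo, Farrow}: service cost 360
{Quay, Largo, Brent}: service cost 362
Among all 10 size-3 choices, {Quay, Largo, Galt} is lowest.

Choose Quay, Largo and Galt; total service cost 339.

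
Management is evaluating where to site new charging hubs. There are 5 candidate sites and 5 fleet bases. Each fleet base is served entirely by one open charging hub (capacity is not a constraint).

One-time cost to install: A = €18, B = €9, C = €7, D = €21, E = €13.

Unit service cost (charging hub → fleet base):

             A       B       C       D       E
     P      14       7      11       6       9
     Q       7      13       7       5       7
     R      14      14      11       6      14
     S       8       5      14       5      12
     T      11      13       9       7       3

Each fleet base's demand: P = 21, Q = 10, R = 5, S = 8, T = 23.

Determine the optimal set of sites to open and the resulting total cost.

For any fixed open set, each fleet base goes to its cheapest open site; total = fixed + service.
{D, E}: P→D 6·21=126, Q→D 5·10=50, R→D 6·5=30, S→D 5·8=40, T→E 3·23=69. Service 315; fixed 34; total 349.
{C, D, E}: P→D 6·21=126, Q→D 5·10=50, R→D 6·5=30, S→D 5·8=40, T→E 3·23=69. Service 315; fixed 41; total 356.
{B, D, E}: P→D 6·21=126, Q→D 5·10=50, R→D 6·5=30, S→B 5·8=40, T→E 3·23=69. Service 315; fixed 43; total 358.
{A, B, C, D, E}: service 315 + fixed 68 = 383
No other subset beats 349.

Open D and E; minimum total cost 349.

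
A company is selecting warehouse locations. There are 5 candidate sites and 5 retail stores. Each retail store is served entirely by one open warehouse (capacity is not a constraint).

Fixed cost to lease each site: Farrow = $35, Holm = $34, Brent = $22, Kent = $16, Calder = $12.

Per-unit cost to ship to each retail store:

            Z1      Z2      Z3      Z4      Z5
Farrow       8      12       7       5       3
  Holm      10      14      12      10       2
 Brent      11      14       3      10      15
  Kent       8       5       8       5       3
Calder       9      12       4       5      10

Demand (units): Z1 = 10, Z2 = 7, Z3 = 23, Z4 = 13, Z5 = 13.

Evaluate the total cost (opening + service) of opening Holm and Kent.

Total cost: 440

Each retail store is assigned to its cheapest site among the open ones.
{Holm, Kent}: Z1→Kent 8·10=80, Z2→Kent 5·7=35, Z3→Kent 8·23=184, Z4→Kent 5·13=65, Z5→Holm 2·13=26. Service 390; fixed 50; total 440.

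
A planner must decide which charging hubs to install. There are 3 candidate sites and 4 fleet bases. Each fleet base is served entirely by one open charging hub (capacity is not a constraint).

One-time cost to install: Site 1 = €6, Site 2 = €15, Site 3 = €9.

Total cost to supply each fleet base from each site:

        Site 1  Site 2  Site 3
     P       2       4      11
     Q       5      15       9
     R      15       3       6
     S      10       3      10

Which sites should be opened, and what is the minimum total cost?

Open Site 1 and Site 2; minimum total cost 34.

For any fixed open set, each fleet base goes to its cheapest open site; total = fixed + service.
{Site 1, Site 2}: P→Site 1 2, Q→Site 1 5, R→Site 2 3, S→Site 2 3. Service 13; fixed 21; total 34.
{Site 1}: P→Site 1 2, Q→Site 1 5, R→Site 1 15, S→Site 1 10. Service 32; fixed 6; total 38.
{Site 1, Site 3}: service 23 + fixed 15 = 38
{Site 1, Site 2, Site 3}: service 13 + fixed 30 = 43
No other subset beats 34.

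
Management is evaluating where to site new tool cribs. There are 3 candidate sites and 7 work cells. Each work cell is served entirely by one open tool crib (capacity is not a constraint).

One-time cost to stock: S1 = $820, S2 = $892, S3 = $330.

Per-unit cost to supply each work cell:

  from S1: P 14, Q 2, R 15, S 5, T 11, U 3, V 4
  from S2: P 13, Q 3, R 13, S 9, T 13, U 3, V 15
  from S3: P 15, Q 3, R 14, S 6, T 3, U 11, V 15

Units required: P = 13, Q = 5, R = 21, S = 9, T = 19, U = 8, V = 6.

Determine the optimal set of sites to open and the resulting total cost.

Open S3 only; minimum total cost 1123.

For any fixed open set, each work cell goes to its cheapest open site; total = fixed + service.
{S3}: P→S3 15·13=195, Q→S3 3·5=15, R→S3 14·21=294, S→S3 6·9=54, T→S3 3·19=57, U→S3 11·8=88, V→S3 15·6=90. Service 793; fixed 330; total 1123.
{S1}: P→S1 14·13=182, Q→S1 2·5=10, R→S1 15·21=315, S→S1 5·9=45, T→S1 11·19=209, U→S1 3·8=24, V→S1 4·6=24. Service 809; fixed 820; total 1629.
{S1, S3}: service 636 + fixed 1150 = 1786
{S1, S2, S3}: service 602 + fixed 2042 = 2644
(All 7 nonempty subsets were checked; S3 only is lowest.)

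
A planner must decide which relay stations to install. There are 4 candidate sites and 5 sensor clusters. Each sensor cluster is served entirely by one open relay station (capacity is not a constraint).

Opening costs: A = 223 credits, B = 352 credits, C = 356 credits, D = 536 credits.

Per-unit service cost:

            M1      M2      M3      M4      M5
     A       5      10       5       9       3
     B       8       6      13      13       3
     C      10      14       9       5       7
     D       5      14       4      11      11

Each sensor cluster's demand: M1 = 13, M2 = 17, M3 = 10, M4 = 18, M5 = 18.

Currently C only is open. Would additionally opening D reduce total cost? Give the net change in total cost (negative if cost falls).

No — net change +421 (cost rises by 421).

Current service cost with {C}: 674.
Adding D: each sensor cluster re-picks its cheapest; new service cost 559, saving 115.
Extra fixed cost: 536. Net change = 536 − 115 = 421.
(Totals: 1030 → 1451.)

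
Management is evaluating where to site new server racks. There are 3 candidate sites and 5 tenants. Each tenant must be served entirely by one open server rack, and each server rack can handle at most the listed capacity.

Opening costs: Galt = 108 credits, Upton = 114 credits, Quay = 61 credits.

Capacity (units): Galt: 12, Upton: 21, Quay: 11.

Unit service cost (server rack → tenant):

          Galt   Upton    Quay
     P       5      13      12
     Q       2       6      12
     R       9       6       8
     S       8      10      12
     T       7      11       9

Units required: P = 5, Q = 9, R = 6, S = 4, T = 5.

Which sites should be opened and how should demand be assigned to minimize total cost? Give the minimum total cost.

Minimum total cost: 410

Open {Upton, Quay}: P→Quay 12·5=60, Q→Upton 6·9=54, R→Upton 6·6=36, S→Upton 10·4=40, T→Quay 9·5=45.
Loads: Upton carries 19/21, Quay carries 10/11. Service 235; fixed 175; total 410.
Next best feasible plan costs 412.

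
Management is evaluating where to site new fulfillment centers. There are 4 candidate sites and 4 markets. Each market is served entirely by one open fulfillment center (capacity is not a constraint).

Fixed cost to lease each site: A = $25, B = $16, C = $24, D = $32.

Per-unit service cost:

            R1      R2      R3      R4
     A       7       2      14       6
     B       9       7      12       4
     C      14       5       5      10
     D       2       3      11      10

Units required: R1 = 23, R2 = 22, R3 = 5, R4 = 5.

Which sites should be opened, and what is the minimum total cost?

For any fixed open set, each market goes to its cheapest open site; total = fixed + service.
{A, C, D}: R1→D 2·23=46, R2→A 2·22=44, R3→C 5·5=25, R4→A 6·5=30. Service 145; fixed 81; total 226.
{B, C, D}: service 157 + fixed 72 = 229
{A, B, C, D}: R1→D 2·23=46, R2→A 2·22=44, R3→C 5·5=25, R4→B 4·5=20. Service 135; fixed 97; total 232.
{B}: service 441 + fixed 16 = 457
(All 15 nonempty subsets were checked; A, C and D is lowest.)

Open A, C and D; minimum total cost 226.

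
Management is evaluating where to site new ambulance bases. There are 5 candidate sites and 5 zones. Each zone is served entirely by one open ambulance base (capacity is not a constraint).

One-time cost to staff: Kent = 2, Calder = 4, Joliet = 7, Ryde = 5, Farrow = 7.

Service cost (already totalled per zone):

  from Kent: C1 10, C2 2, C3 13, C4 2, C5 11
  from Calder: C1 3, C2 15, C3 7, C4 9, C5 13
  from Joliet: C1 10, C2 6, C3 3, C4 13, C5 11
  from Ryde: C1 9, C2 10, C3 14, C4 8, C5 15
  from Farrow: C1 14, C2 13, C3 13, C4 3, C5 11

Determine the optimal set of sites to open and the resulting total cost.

For any fixed open set, each zone goes to its cheapest open site; total = fixed + service.
{Kent, Calder}: C1→Calder 3, C2→Kent 2, C3→Calder 7, C4→Kent 2, C5→Kent 11. Service 25; fixed 6; total 31.
{Kent, Calder, Joliet}: C1→Calder 3, C2→Kent 2, C3→Joliet 3, C4→Kent 2, C5→Kent 11. Service 21; fixed 13; total 34.
{Kent, Calder, Ryde}: service 25 + fixed 11 = 36
{Kent, Calder, Joliet, Ryde, Farrow}: C1→Calder 3, C2→Kent 2, C3→Joliet 3, C4→Kent 2, C5→Kent 11. Service 21; fixed 25; total 46.
No other subset beats 31.

Open Kent and Calder; minimum total cost 31.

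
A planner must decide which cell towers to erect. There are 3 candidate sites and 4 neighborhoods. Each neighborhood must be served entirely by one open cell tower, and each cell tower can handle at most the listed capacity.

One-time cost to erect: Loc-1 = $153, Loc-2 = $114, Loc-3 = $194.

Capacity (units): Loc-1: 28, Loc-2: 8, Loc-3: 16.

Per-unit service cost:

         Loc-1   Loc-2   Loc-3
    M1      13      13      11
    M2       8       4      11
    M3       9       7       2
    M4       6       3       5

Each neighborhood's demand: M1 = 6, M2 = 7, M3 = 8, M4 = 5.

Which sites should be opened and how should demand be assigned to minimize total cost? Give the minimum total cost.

Open {Loc-1}: M1→Loc-1 13·6=78, M2→Loc-1 8·7=56, M3→Loc-1 9·8=72, M4→Loc-1 6·5=30.
Loads: Loc-1 carries 26/28. Service 236; fixed 153; total 389.
Next best feasible plan costs 475.

Minimum total cost: 389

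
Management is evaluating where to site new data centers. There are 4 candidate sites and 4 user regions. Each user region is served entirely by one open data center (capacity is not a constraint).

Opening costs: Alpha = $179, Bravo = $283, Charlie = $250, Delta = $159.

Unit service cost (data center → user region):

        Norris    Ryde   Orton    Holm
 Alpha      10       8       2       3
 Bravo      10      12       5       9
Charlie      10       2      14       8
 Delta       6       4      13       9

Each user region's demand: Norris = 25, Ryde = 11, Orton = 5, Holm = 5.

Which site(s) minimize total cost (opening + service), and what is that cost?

Open Delta only; minimum total cost 463.

For any fixed open set, each user region goes to its cheapest open site; total = fixed + service.
{Delta}: Norris→Delta 6·25=150, Ryde→Delta 4·11=44, Orton→Delta 13·5=65, Holm→Delta 9·5=45. Service 304; fixed 159; total 463.
{Alpha}: Norris→Alpha 10·25=250, Ryde→Alpha 8·11=88, Orton→Alpha 2·5=10, Holm→Alpha 3·5=15. Service 363; fixed 179; total 542.
{Alpha, Delta}: service 219 + fixed 338 = 557
{Alpha, Bravo, Charlie, Delta}: service 197 + fixed 871 = 1068
No other subset beats 463.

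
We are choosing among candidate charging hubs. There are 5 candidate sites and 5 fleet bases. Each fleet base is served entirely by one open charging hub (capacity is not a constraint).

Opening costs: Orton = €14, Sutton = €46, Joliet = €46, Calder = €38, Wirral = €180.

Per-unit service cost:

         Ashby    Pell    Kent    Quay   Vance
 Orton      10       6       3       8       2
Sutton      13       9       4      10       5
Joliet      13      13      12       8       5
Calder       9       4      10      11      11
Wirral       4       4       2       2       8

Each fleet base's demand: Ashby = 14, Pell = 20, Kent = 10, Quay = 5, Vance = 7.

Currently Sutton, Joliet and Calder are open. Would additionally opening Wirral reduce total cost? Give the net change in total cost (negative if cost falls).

Current service cost with {Sutton, Joliet, Calder}: 321.
Adding Wirral: each fleet base re-picks its cheapest; new service cost 201, saving 120.
Extra fixed cost: 180. Net change = 180 − 120 = 60.
(Totals: 451 → 511.)

No — net change +60 (cost rises by 60).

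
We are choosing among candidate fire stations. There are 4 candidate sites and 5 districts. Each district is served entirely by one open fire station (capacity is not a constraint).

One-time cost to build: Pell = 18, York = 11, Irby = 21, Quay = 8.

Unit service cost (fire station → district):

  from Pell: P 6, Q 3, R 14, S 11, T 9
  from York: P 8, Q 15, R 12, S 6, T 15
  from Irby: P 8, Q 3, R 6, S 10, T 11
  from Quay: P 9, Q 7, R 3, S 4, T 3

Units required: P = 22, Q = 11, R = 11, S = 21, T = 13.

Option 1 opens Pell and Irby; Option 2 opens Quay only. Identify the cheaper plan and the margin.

Option 1: {Pell, Irby}: P→Pell 6·22=132, Q→Pell 3·11=33, R→Irby 6·11=66, S→Irby 10·21=210, T→Pell 9·13=117. Service 558; fixed 39; total 597.
Option 2: {Quay}: P→Quay 9·22=198, Q→Quay 7·11=77, R→Quay 3·11=33, S→Quay 4·21=84, T→Quay 3·13=39. Service 431; fixed 8; total 439.
Difference: |597 − 439| = 158.

Option 2 is cheaper by 158.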